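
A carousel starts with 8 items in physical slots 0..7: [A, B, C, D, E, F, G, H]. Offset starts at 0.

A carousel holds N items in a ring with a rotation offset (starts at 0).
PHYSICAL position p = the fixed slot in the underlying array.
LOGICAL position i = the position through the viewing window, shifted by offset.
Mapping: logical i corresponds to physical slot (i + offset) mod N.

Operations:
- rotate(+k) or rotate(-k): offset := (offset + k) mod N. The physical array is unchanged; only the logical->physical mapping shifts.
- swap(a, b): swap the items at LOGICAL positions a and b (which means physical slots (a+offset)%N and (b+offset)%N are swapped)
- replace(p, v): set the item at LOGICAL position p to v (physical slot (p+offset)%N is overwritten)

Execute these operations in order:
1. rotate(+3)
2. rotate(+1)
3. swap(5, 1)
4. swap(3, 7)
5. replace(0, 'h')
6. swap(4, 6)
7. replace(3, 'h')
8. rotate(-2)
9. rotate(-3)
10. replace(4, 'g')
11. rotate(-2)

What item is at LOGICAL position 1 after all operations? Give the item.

Answer: G

Derivation:
After op 1 (rotate(+3)): offset=3, physical=[A,B,C,D,E,F,G,H], logical=[D,E,F,G,H,A,B,C]
After op 2 (rotate(+1)): offset=4, physical=[A,B,C,D,E,F,G,H], logical=[E,F,G,H,A,B,C,D]
After op 3 (swap(5, 1)): offset=4, physical=[A,F,C,D,E,B,G,H], logical=[E,B,G,H,A,F,C,D]
After op 4 (swap(3, 7)): offset=4, physical=[A,F,C,H,E,B,G,D], logical=[E,B,G,D,A,F,C,H]
After op 5 (replace(0, 'h')): offset=4, physical=[A,F,C,H,h,B,G,D], logical=[h,B,G,D,A,F,C,H]
After op 6 (swap(4, 6)): offset=4, physical=[C,F,A,H,h,B,G,D], logical=[h,B,G,D,C,F,A,H]
After op 7 (replace(3, 'h')): offset=4, physical=[C,F,A,H,h,B,G,h], logical=[h,B,G,h,C,F,A,H]
After op 8 (rotate(-2)): offset=2, physical=[C,F,A,H,h,B,G,h], logical=[A,H,h,B,G,h,C,F]
After op 9 (rotate(-3)): offset=7, physical=[C,F,A,H,h,B,G,h], logical=[h,C,F,A,H,h,B,G]
After op 10 (replace(4, 'g')): offset=7, physical=[C,F,A,g,h,B,G,h], logical=[h,C,F,A,g,h,B,G]
After op 11 (rotate(-2)): offset=5, physical=[C,F,A,g,h,B,G,h], logical=[B,G,h,C,F,A,g,h]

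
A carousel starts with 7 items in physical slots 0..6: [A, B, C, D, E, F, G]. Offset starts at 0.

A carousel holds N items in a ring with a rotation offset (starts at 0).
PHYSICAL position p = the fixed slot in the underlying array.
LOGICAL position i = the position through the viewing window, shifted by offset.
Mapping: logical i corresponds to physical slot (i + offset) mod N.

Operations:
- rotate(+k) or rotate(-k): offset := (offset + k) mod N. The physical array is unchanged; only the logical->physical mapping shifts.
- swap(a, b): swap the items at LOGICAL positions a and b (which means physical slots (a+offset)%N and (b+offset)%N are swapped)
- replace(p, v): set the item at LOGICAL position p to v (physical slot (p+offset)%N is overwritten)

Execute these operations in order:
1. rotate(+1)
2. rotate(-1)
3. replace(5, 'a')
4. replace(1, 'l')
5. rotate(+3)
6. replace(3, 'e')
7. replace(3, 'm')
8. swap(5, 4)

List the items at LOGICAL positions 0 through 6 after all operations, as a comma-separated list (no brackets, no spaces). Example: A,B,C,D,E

After op 1 (rotate(+1)): offset=1, physical=[A,B,C,D,E,F,G], logical=[B,C,D,E,F,G,A]
After op 2 (rotate(-1)): offset=0, physical=[A,B,C,D,E,F,G], logical=[A,B,C,D,E,F,G]
After op 3 (replace(5, 'a')): offset=0, physical=[A,B,C,D,E,a,G], logical=[A,B,C,D,E,a,G]
After op 4 (replace(1, 'l')): offset=0, physical=[A,l,C,D,E,a,G], logical=[A,l,C,D,E,a,G]
After op 5 (rotate(+3)): offset=3, physical=[A,l,C,D,E,a,G], logical=[D,E,a,G,A,l,C]
After op 6 (replace(3, 'e')): offset=3, physical=[A,l,C,D,E,a,e], logical=[D,E,a,e,A,l,C]
After op 7 (replace(3, 'm')): offset=3, physical=[A,l,C,D,E,a,m], logical=[D,E,a,m,A,l,C]
After op 8 (swap(5, 4)): offset=3, physical=[l,A,C,D,E,a,m], logical=[D,E,a,m,l,A,C]

Answer: D,E,a,m,l,A,C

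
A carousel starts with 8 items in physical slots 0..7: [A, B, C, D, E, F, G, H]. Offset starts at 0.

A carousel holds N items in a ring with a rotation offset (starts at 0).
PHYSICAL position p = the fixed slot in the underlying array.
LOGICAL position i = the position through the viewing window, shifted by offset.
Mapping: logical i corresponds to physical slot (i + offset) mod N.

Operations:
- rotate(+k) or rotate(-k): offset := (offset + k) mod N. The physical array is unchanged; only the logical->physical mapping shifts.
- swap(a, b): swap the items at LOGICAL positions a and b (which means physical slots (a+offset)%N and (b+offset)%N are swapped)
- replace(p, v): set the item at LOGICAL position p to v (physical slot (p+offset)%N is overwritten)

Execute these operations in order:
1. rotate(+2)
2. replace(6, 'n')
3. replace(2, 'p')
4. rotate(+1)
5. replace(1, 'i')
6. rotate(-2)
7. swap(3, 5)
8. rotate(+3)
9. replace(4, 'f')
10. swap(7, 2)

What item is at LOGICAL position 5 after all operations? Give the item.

After op 1 (rotate(+2)): offset=2, physical=[A,B,C,D,E,F,G,H], logical=[C,D,E,F,G,H,A,B]
After op 2 (replace(6, 'n')): offset=2, physical=[n,B,C,D,E,F,G,H], logical=[C,D,E,F,G,H,n,B]
After op 3 (replace(2, 'p')): offset=2, physical=[n,B,C,D,p,F,G,H], logical=[C,D,p,F,G,H,n,B]
After op 4 (rotate(+1)): offset=3, physical=[n,B,C,D,p,F,G,H], logical=[D,p,F,G,H,n,B,C]
After op 5 (replace(1, 'i')): offset=3, physical=[n,B,C,D,i,F,G,H], logical=[D,i,F,G,H,n,B,C]
After op 6 (rotate(-2)): offset=1, physical=[n,B,C,D,i,F,G,H], logical=[B,C,D,i,F,G,H,n]
After op 7 (swap(3, 5)): offset=1, physical=[n,B,C,D,G,F,i,H], logical=[B,C,D,G,F,i,H,n]
After op 8 (rotate(+3)): offset=4, physical=[n,B,C,D,G,F,i,H], logical=[G,F,i,H,n,B,C,D]
After op 9 (replace(4, 'f')): offset=4, physical=[f,B,C,D,G,F,i,H], logical=[G,F,i,H,f,B,C,D]
After op 10 (swap(7, 2)): offset=4, physical=[f,B,C,i,G,F,D,H], logical=[G,F,D,H,f,B,C,i]

Answer: B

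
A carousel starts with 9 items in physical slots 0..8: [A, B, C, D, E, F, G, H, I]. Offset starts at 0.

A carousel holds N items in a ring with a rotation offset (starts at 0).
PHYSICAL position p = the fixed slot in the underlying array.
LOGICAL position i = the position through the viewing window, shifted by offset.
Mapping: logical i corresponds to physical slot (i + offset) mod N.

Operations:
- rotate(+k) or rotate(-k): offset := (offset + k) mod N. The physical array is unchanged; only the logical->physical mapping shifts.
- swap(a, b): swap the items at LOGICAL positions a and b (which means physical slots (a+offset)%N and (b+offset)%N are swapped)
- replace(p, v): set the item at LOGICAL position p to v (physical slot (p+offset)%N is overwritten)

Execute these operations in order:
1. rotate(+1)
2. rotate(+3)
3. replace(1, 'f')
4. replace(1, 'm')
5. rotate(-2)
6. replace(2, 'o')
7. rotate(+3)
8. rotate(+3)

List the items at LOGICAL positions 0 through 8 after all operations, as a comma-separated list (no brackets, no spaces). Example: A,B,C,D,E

After op 1 (rotate(+1)): offset=1, physical=[A,B,C,D,E,F,G,H,I], logical=[B,C,D,E,F,G,H,I,A]
After op 2 (rotate(+3)): offset=4, physical=[A,B,C,D,E,F,G,H,I], logical=[E,F,G,H,I,A,B,C,D]
After op 3 (replace(1, 'f')): offset=4, physical=[A,B,C,D,E,f,G,H,I], logical=[E,f,G,H,I,A,B,C,D]
After op 4 (replace(1, 'm')): offset=4, physical=[A,B,C,D,E,m,G,H,I], logical=[E,m,G,H,I,A,B,C,D]
After op 5 (rotate(-2)): offset=2, physical=[A,B,C,D,E,m,G,H,I], logical=[C,D,E,m,G,H,I,A,B]
After op 6 (replace(2, 'o')): offset=2, physical=[A,B,C,D,o,m,G,H,I], logical=[C,D,o,m,G,H,I,A,B]
After op 7 (rotate(+3)): offset=5, physical=[A,B,C,D,o,m,G,H,I], logical=[m,G,H,I,A,B,C,D,o]
After op 8 (rotate(+3)): offset=8, physical=[A,B,C,D,o,m,G,H,I], logical=[I,A,B,C,D,o,m,G,H]

Answer: I,A,B,C,D,o,m,G,H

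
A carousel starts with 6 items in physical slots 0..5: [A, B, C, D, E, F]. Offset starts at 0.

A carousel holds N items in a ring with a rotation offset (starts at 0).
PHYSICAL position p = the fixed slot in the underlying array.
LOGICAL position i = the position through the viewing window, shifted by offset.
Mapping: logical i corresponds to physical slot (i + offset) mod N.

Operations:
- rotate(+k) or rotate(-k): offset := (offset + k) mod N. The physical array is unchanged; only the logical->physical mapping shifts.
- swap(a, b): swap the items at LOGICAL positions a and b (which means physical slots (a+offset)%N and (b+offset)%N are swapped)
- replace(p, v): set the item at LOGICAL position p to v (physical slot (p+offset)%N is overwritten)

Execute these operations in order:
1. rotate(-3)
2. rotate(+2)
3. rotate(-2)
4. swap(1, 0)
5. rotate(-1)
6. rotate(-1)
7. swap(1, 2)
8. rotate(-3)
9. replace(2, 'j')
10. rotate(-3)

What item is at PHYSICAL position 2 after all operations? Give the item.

Answer: E

Derivation:
After op 1 (rotate(-3)): offset=3, physical=[A,B,C,D,E,F], logical=[D,E,F,A,B,C]
After op 2 (rotate(+2)): offset=5, physical=[A,B,C,D,E,F], logical=[F,A,B,C,D,E]
After op 3 (rotate(-2)): offset=3, physical=[A,B,C,D,E,F], logical=[D,E,F,A,B,C]
After op 4 (swap(1, 0)): offset=3, physical=[A,B,C,E,D,F], logical=[E,D,F,A,B,C]
After op 5 (rotate(-1)): offset=2, physical=[A,B,C,E,D,F], logical=[C,E,D,F,A,B]
After op 6 (rotate(-1)): offset=1, physical=[A,B,C,E,D,F], logical=[B,C,E,D,F,A]
After op 7 (swap(1, 2)): offset=1, physical=[A,B,E,C,D,F], logical=[B,E,C,D,F,A]
After op 8 (rotate(-3)): offset=4, physical=[A,B,E,C,D,F], logical=[D,F,A,B,E,C]
After op 9 (replace(2, 'j')): offset=4, physical=[j,B,E,C,D,F], logical=[D,F,j,B,E,C]
After op 10 (rotate(-3)): offset=1, physical=[j,B,E,C,D,F], logical=[B,E,C,D,F,j]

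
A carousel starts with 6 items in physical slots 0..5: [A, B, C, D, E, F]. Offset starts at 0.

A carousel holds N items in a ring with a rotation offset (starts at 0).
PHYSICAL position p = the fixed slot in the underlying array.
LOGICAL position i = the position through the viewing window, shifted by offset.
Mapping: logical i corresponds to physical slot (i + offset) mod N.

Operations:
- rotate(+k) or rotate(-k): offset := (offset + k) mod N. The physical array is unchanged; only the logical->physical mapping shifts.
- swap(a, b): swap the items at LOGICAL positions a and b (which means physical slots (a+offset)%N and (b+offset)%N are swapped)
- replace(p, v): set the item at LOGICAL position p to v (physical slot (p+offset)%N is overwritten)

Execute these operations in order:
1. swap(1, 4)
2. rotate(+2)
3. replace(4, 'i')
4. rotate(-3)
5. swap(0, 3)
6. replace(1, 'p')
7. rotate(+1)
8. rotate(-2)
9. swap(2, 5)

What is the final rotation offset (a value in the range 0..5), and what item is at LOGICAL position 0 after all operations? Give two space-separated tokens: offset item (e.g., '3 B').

After op 1 (swap(1, 4)): offset=0, physical=[A,E,C,D,B,F], logical=[A,E,C,D,B,F]
After op 2 (rotate(+2)): offset=2, physical=[A,E,C,D,B,F], logical=[C,D,B,F,A,E]
After op 3 (replace(4, 'i')): offset=2, physical=[i,E,C,D,B,F], logical=[C,D,B,F,i,E]
After op 4 (rotate(-3)): offset=5, physical=[i,E,C,D,B,F], logical=[F,i,E,C,D,B]
After op 5 (swap(0, 3)): offset=5, physical=[i,E,F,D,B,C], logical=[C,i,E,F,D,B]
After op 6 (replace(1, 'p')): offset=5, physical=[p,E,F,D,B,C], logical=[C,p,E,F,D,B]
After op 7 (rotate(+1)): offset=0, physical=[p,E,F,D,B,C], logical=[p,E,F,D,B,C]
After op 8 (rotate(-2)): offset=4, physical=[p,E,F,D,B,C], logical=[B,C,p,E,F,D]
After op 9 (swap(2, 5)): offset=4, physical=[D,E,F,p,B,C], logical=[B,C,D,E,F,p]

Answer: 4 B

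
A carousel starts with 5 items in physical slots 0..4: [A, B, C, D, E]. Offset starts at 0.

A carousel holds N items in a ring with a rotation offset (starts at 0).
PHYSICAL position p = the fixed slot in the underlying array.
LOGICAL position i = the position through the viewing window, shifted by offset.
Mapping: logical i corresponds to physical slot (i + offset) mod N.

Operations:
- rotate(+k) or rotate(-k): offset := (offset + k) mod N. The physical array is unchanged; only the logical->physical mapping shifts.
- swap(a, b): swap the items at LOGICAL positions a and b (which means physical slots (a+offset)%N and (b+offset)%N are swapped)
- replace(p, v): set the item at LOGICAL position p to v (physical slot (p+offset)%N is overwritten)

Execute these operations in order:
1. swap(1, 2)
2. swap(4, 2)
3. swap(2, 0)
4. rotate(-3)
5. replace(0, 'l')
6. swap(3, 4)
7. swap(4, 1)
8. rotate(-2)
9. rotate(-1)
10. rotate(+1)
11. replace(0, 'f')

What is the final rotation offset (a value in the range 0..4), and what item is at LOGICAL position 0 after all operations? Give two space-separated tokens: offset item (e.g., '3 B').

Answer: 0 f

Derivation:
After op 1 (swap(1, 2)): offset=0, physical=[A,C,B,D,E], logical=[A,C,B,D,E]
After op 2 (swap(4, 2)): offset=0, physical=[A,C,E,D,B], logical=[A,C,E,D,B]
After op 3 (swap(2, 0)): offset=0, physical=[E,C,A,D,B], logical=[E,C,A,D,B]
After op 4 (rotate(-3)): offset=2, physical=[E,C,A,D,B], logical=[A,D,B,E,C]
After op 5 (replace(0, 'l')): offset=2, physical=[E,C,l,D,B], logical=[l,D,B,E,C]
After op 6 (swap(3, 4)): offset=2, physical=[C,E,l,D,B], logical=[l,D,B,C,E]
After op 7 (swap(4, 1)): offset=2, physical=[C,D,l,E,B], logical=[l,E,B,C,D]
After op 8 (rotate(-2)): offset=0, physical=[C,D,l,E,B], logical=[C,D,l,E,B]
After op 9 (rotate(-1)): offset=4, physical=[C,D,l,E,B], logical=[B,C,D,l,E]
After op 10 (rotate(+1)): offset=0, physical=[C,D,l,E,B], logical=[C,D,l,E,B]
After op 11 (replace(0, 'f')): offset=0, physical=[f,D,l,E,B], logical=[f,D,l,E,B]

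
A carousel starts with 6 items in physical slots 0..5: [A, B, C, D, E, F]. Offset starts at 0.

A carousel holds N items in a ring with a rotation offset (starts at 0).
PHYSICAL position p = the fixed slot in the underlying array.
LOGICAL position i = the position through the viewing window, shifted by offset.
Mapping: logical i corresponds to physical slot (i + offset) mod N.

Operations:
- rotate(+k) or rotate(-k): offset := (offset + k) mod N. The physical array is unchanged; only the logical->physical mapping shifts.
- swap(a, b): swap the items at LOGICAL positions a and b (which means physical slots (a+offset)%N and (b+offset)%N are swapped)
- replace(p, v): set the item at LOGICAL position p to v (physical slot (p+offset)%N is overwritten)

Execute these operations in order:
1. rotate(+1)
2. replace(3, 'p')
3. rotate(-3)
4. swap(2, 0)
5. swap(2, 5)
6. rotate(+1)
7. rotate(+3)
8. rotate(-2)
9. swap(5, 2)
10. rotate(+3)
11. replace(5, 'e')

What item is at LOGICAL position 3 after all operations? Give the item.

Answer: D

Derivation:
After op 1 (rotate(+1)): offset=1, physical=[A,B,C,D,E,F], logical=[B,C,D,E,F,A]
After op 2 (replace(3, 'p')): offset=1, physical=[A,B,C,D,p,F], logical=[B,C,D,p,F,A]
After op 3 (rotate(-3)): offset=4, physical=[A,B,C,D,p,F], logical=[p,F,A,B,C,D]
After op 4 (swap(2, 0)): offset=4, physical=[p,B,C,D,A,F], logical=[A,F,p,B,C,D]
After op 5 (swap(2, 5)): offset=4, physical=[D,B,C,p,A,F], logical=[A,F,D,B,C,p]
After op 6 (rotate(+1)): offset=5, physical=[D,B,C,p,A,F], logical=[F,D,B,C,p,A]
After op 7 (rotate(+3)): offset=2, physical=[D,B,C,p,A,F], logical=[C,p,A,F,D,B]
After op 8 (rotate(-2)): offset=0, physical=[D,B,C,p,A,F], logical=[D,B,C,p,A,F]
After op 9 (swap(5, 2)): offset=0, physical=[D,B,F,p,A,C], logical=[D,B,F,p,A,C]
After op 10 (rotate(+3)): offset=3, physical=[D,B,F,p,A,C], logical=[p,A,C,D,B,F]
After op 11 (replace(5, 'e')): offset=3, physical=[D,B,e,p,A,C], logical=[p,A,C,D,B,e]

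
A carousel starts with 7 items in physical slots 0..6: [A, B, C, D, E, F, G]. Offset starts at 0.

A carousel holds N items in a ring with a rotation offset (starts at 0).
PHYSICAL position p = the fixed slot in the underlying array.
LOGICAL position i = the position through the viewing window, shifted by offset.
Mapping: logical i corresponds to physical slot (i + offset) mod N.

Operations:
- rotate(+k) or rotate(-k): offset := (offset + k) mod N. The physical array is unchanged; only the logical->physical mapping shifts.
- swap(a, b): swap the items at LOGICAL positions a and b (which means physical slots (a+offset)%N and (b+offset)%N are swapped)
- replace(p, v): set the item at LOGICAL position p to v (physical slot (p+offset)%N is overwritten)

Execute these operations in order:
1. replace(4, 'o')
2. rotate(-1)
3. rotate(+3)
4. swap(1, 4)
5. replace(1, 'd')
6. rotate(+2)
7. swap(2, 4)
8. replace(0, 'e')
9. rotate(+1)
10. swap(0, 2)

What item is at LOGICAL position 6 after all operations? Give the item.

After op 1 (replace(4, 'o')): offset=0, physical=[A,B,C,D,o,F,G], logical=[A,B,C,D,o,F,G]
After op 2 (rotate(-1)): offset=6, physical=[A,B,C,D,o,F,G], logical=[G,A,B,C,D,o,F]
After op 3 (rotate(+3)): offset=2, physical=[A,B,C,D,o,F,G], logical=[C,D,o,F,G,A,B]
After op 4 (swap(1, 4)): offset=2, physical=[A,B,C,G,o,F,D], logical=[C,G,o,F,D,A,B]
After op 5 (replace(1, 'd')): offset=2, physical=[A,B,C,d,o,F,D], logical=[C,d,o,F,D,A,B]
After op 6 (rotate(+2)): offset=4, physical=[A,B,C,d,o,F,D], logical=[o,F,D,A,B,C,d]
After op 7 (swap(2, 4)): offset=4, physical=[A,D,C,d,o,F,B], logical=[o,F,B,A,D,C,d]
After op 8 (replace(0, 'e')): offset=4, physical=[A,D,C,d,e,F,B], logical=[e,F,B,A,D,C,d]
After op 9 (rotate(+1)): offset=5, physical=[A,D,C,d,e,F,B], logical=[F,B,A,D,C,d,e]
After op 10 (swap(0, 2)): offset=5, physical=[F,D,C,d,e,A,B], logical=[A,B,F,D,C,d,e]

Answer: e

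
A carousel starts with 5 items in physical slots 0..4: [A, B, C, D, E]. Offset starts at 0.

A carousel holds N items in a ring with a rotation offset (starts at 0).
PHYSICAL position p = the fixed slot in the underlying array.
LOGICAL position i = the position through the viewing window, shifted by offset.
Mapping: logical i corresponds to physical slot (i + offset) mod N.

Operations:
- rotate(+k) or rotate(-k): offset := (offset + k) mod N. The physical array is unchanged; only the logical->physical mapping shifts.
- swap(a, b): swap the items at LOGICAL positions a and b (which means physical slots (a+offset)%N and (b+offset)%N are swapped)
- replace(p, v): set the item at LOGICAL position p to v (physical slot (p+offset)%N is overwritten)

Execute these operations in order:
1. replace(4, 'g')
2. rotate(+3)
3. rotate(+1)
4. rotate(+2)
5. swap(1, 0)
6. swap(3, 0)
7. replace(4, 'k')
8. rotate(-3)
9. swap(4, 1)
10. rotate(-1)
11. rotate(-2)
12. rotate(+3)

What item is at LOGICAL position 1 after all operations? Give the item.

Answer: B

Derivation:
After op 1 (replace(4, 'g')): offset=0, physical=[A,B,C,D,g], logical=[A,B,C,D,g]
After op 2 (rotate(+3)): offset=3, physical=[A,B,C,D,g], logical=[D,g,A,B,C]
After op 3 (rotate(+1)): offset=4, physical=[A,B,C,D,g], logical=[g,A,B,C,D]
After op 4 (rotate(+2)): offset=1, physical=[A,B,C,D,g], logical=[B,C,D,g,A]
After op 5 (swap(1, 0)): offset=1, physical=[A,C,B,D,g], logical=[C,B,D,g,A]
After op 6 (swap(3, 0)): offset=1, physical=[A,g,B,D,C], logical=[g,B,D,C,A]
After op 7 (replace(4, 'k')): offset=1, physical=[k,g,B,D,C], logical=[g,B,D,C,k]
After op 8 (rotate(-3)): offset=3, physical=[k,g,B,D,C], logical=[D,C,k,g,B]
After op 9 (swap(4, 1)): offset=3, physical=[k,g,C,D,B], logical=[D,B,k,g,C]
After op 10 (rotate(-1)): offset=2, physical=[k,g,C,D,B], logical=[C,D,B,k,g]
After op 11 (rotate(-2)): offset=0, physical=[k,g,C,D,B], logical=[k,g,C,D,B]
After op 12 (rotate(+3)): offset=3, physical=[k,g,C,D,B], logical=[D,B,k,g,C]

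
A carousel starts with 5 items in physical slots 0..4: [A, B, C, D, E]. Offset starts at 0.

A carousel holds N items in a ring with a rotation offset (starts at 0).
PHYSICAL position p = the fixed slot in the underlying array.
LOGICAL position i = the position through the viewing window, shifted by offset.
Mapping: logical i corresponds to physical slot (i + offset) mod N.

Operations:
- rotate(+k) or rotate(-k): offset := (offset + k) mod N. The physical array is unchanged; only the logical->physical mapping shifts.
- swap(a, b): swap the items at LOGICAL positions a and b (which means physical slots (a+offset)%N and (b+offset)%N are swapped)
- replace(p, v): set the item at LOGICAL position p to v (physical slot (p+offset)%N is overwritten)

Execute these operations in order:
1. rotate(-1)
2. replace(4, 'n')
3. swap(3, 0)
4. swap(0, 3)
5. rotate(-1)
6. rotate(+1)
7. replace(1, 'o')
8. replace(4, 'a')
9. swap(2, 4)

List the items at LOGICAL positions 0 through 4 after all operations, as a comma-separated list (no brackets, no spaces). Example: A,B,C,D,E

Answer: E,o,a,C,B

Derivation:
After op 1 (rotate(-1)): offset=4, physical=[A,B,C,D,E], logical=[E,A,B,C,D]
After op 2 (replace(4, 'n')): offset=4, physical=[A,B,C,n,E], logical=[E,A,B,C,n]
After op 3 (swap(3, 0)): offset=4, physical=[A,B,E,n,C], logical=[C,A,B,E,n]
After op 4 (swap(0, 3)): offset=4, physical=[A,B,C,n,E], logical=[E,A,B,C,n]
After op 5 (rotate(-1)): offset=3, physical=[A,B,C,n,E], logical=[n,E,A,B,C]
After op 6 (rotate(+1)): offset=4, physical=[A,B,C,n,E], logical=[E,A,B,C,n]
After op 7 (replace(1, 'o')): offset=4, physical=[o,B,C,n,E], logical=[E,o,B,C,n]
After op 8 (replace(4, 'a')): offset=4, physical=[o,B,C,a,E], logical=[E,o,B,C,a]
After op 9 (swap(2, 4)): offset=4, physical=[o,a,C,B,E], logical=[E,o,a,C,B]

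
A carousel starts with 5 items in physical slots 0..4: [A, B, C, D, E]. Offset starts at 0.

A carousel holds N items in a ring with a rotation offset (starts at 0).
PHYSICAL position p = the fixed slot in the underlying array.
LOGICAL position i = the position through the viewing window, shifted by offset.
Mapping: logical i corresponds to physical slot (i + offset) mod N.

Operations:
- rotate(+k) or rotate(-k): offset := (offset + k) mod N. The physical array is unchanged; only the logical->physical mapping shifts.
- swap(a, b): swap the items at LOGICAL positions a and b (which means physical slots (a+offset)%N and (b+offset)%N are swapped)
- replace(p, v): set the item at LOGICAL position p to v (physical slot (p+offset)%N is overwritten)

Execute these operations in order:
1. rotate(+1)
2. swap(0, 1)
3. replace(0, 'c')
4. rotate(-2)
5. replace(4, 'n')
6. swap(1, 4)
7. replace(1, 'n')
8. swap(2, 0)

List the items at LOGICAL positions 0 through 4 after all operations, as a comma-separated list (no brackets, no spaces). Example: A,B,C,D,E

Answer: c,n,E,B,A

Derivation:
After op 1 (rotate(+1)): offset=1, physical=[A,B,C,D,E], logical=[B,C,D,E,A]
After op 2 (swap(0, 1)): offset=1, physical=[A,C,B,D,E], logical=[C,B,D,E,A]
After op 3 (replace(0, 'c')): offset=1, physical=[A,c,B,D,E], logical=[c,B,D,E,A]
After op 4 (rotate(-2)): offset=4, physical=[A,c,B,D,E], logical=[E,A,c,B,D]
After op 5 (replace(4, 'n')): offset=4, physical=[A,c,B,n,E], logical=[E,A,c,B,n]
After op 6 (swap(1, 4)): offset=4, physical=[n,c,B,A,E], logical=[E,n,c,B,A]
After op 7 (replace(1, 'n')): offset=4, physical=[n,c,B,A,E], logical=[E,n,c,B,A]
After op 8 (swap(2, 0)): offset=4, physical=[n,E,B,A,c], logical=[c,n,E,B,A]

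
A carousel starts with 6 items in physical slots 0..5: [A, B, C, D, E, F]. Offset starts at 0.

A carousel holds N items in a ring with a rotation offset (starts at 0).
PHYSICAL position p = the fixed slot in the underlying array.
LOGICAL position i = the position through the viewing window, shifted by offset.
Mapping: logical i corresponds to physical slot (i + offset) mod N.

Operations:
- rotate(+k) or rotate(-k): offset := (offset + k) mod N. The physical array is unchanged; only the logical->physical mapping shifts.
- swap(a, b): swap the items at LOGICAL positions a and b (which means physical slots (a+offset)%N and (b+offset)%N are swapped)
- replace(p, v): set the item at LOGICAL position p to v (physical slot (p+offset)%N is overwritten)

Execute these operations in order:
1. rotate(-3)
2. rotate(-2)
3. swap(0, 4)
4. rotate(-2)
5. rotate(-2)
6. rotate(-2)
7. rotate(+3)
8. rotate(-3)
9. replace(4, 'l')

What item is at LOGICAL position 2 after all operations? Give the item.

After op 1 (rotate(-3)): offset=3, physical=[A,B,C,D,E,F], logical=[D,E,F,A,B,C]
After op 2 (rotate(-2)): offset=1, physical=[A,B,C,D,E,F], logical=[B,C,D,E,F,A]
After op 3 (swap(0, 4)): offset=1, physical=[A,F,C,D,E,B], logical=[F,C,D,E,B,A]
After op 4 (rotate(-2)): offset=5, physical=[A,F,C,D,E,B], logical=[B,A,F,C,D,E]
After op 5 (rotate(-2)): offset=3, physical=[A,F,C,D,E,B], logical=[D,E,B,A,F,C]
After op 6 (rotate(-2)): offset=1, physical=[A,F,C,D,E,B], logical=[F,C,D,E,B,A]
After op 7 (rotate(+3)): offset=4, physical=[A,F,C,D,E,B], logical=[E,B,A,F,C,D]
After op 8 (rotate(-3)): offset=1, physical=[A,F,C,D,E,B], logical=[F,C,D,E,B,A]
After op 9 (replace(4, 'l')): offset=1, physical=[A,F,C,D,E,l], logical=[F,C,D,E,l,A]

Answer: D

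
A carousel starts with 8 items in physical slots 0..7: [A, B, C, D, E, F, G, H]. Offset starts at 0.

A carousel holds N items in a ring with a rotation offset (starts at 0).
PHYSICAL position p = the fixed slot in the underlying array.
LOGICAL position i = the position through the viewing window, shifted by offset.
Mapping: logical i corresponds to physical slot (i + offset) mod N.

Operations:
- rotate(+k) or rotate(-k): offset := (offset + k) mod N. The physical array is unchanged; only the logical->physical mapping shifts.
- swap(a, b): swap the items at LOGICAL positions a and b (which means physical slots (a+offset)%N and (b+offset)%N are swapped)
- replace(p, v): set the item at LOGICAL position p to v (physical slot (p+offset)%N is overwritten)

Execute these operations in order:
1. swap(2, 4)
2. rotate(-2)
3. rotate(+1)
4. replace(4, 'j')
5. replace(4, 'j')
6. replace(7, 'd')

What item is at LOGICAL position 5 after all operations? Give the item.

After op 1 (swap(2, 4)): offset=0, physical=[A,B,E,D,C,F,G,H], logical=[A,B,E,D,C,F,G,H]
After op 2 (rotate(-2)): offset=6, physical=[A,B,E,D,C,F,G,H], logical=[G,H,A,B,E,D,C,F]
After op 3 (rotate(+1)): offset=7, physical=[A,B,E,D,C,F,G,H], logical=[H,A,B,E,D,C,F,G]
After op 4 (replace(4, 'j')): offset=7, physical=[A,B,E,j,C,F,G,H], logical=[H,A,B,E,j,C,F,G]
After op 5 (replace(4, 'j')): offset=7, physical=[A,B,E,j,C,F,G,H], logical=[H,A,B,E,j,C,F,G]
After op 6 (replace(7, 'd')): offset=7, physical=[A,B,E,j,C,F,d,H], logical=[H,A,B,E,j,C,F,d]

Answer: C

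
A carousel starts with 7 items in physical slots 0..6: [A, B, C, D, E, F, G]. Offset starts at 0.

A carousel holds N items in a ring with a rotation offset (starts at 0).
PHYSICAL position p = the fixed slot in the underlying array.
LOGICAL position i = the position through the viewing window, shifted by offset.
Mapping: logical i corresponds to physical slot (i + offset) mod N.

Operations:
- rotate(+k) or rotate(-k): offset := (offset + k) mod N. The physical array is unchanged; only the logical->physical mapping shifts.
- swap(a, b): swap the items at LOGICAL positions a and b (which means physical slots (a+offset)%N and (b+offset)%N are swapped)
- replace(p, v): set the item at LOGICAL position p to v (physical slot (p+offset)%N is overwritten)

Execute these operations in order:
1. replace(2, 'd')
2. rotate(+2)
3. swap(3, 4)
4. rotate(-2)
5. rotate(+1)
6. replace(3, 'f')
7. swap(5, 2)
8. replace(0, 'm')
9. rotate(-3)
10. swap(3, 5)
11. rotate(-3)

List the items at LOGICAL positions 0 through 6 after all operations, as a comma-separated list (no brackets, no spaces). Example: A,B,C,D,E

After op 1 (replace(2, 'd')): offset=0, physical=[A,B,d,D,E,F,G], logical=[A,B,d,D,E,F,G]
After op 2 (rotate(+2)): offset=2, physical=[A,B,d,D,E,F,G], logical=[d,D,E,F,G,A,B]
After op 3 (swap(3, 4)): offset=2, physical=[A,B,d,D,E,G,F], logical=[d,D,E,G,F,A,B]
After op 4 (rotate(-2)): offset=0, physical=[A,B,d,D,E,G,F], logical=[A,B,d,D,E,G,F]
After op 5 (rotate(+1)): offset=1, physical=[A,B,d,D,E,G,F], logical=[B,d,D,E,G,F,A]
After op 6 (replace(3, 'f')): offset=1, physical=[A,B,d,D,f,G,F], logical=[B,d,D,f,G,F,A]
After op 7 (swap(5, 2)): offset=1, physical=[A,B,d,F,f,G,D], logical=[B,d,F,f,G,D,A]
After op 8 (replace(0, 'm')): offset=1, physical=[A,m,d,F,f,G,D], logical=[m,d,F,f,G,D,A]
After op 9 (rotate(-3)): offset=5, physical=[A,m,d,F,f,G,D], logical=[G,D,A,m,d,F,f]
After op 10 (swap(3, 5)): offset=5, physical=[A,F,d,m,f,G,D], logical=[G,D,A,F,d,m,f]
After op 11 (rotate(-3)): offset=2, physical=[A,F,d,m,f,G,D], logical=[d,m,f,G,D,A,F]

Answer: d,m,f,G,D,A,F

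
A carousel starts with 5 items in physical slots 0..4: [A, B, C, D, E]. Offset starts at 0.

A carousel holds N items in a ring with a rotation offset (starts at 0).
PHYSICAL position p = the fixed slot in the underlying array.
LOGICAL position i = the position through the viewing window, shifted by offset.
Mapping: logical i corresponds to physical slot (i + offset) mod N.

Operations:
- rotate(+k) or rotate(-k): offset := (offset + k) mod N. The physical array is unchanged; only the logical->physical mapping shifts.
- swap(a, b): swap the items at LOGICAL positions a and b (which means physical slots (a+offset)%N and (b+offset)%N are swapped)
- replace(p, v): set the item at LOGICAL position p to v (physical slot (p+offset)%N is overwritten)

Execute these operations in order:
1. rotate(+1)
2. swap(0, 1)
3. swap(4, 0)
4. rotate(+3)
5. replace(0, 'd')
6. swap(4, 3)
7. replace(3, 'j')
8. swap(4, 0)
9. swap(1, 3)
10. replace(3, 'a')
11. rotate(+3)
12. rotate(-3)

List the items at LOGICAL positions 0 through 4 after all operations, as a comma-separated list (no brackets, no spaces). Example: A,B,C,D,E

After op 1 (rotate(+1)): offset=1, physical=[A,B,C,D,E], logical=[B,C,D,E,A]
After op 2 (swap(0, 1)): offset=1, physical=[A,C,B,D,E], logical=[C,B,D,E,A]
After op 3 (swap(4, 0)): offset=1, physical=[C,A,B,D,E], logical=[A,B,D,E,C]
After op 4 (rotate(+3)): offset=4, physical=[C,A,B,D,E], logical=[E,C,A,B,D]
After op 5 (replace(0, 'd')): offset=4, physical=[C,A,B,D,d], logical=[d,C,A,B,D]
After op 6 (swap(4, 3)): offset=4, physical=[C,A,D,B,d], logical=[d,C,A,D,B]
After op 7 (replace(3, 'j')): offset=4, physical=[C,A,j,B,d], logical=[d,C,A,j,B]
After op 8 (swap(4, 0)): offset=4, physical=[C,A,j,d,B], logical=[B,C,A,j,d]
After op 9 (swap(1, 3)): offset=4, physical=[j,A,C,d,B], logical=[B,j,A,C,d]
After op 10 (replace(3, 'a')): offset=4, physical=[j,A,a,d,B], logical=[B,j,A,a,d]
After op 11 (rotate(+3)): offset=2, physical=[j,A,a,d,B], logical=[a,d,B,j,A]
After op 12 (rotate(-3)): offset=4, physical=[j,A,a,d,B], logical=[B,j,A,a,d]

Answer: B,j,A,a,d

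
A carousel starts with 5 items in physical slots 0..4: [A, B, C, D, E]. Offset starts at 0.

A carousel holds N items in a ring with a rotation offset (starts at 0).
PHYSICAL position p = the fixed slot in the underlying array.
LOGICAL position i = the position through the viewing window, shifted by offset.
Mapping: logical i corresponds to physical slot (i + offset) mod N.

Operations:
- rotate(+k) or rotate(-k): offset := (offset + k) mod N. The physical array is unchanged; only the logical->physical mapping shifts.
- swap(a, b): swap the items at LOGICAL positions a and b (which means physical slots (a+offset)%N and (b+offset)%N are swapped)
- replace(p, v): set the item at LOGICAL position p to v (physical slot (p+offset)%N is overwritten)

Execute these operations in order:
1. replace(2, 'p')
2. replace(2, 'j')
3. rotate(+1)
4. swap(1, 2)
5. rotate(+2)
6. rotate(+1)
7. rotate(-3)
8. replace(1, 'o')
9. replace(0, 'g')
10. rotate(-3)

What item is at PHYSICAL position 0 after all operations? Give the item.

After op 1 (replace(2, 'p')): offset=0, physical=[A,B,p,D,E], logical=[A,B,p,D,E]
After op 2 (replace(2, 'j')): offset=0, physical=[A,B,j,D,E], logical=[A,B,j,D,E]
After op 3 (rotate(+1)): offset=1, physical=[A,B,j,D,E], logical=[B,j,D,E,A]
After op 4 (swap(1, 2)): offset=1, physical=[A,B,D,j,E], logical=[B,D,j,E,A]
After op 5 (rotate(+2)): offset=3, physical=[A,B,D,j,E], logical=[j,E,A,B,D]
After op 6 (rotate(+1)): offset=4, physical=[A,B,D,j,E], logical=[E,A,B,D,j]
After op 7 (rotate(-3)): offset=1, physical=[A,B,D,j,E], logical=[B,D,j,E,A]
After op 8 (replace(1, 'o')): offset=1, physical=[A,B,o,j,E], logical=[B,o,j,E,A]
After op 9 (replace(0, 'g')): offset=1, physical=[A,g,o,j,E], logical=[g,o,j,E,A]
After op 10 (rotate(-3)): offset=3, physical=[A,g,o,j,E], logical=[j,E,A,g,o]

Answer: A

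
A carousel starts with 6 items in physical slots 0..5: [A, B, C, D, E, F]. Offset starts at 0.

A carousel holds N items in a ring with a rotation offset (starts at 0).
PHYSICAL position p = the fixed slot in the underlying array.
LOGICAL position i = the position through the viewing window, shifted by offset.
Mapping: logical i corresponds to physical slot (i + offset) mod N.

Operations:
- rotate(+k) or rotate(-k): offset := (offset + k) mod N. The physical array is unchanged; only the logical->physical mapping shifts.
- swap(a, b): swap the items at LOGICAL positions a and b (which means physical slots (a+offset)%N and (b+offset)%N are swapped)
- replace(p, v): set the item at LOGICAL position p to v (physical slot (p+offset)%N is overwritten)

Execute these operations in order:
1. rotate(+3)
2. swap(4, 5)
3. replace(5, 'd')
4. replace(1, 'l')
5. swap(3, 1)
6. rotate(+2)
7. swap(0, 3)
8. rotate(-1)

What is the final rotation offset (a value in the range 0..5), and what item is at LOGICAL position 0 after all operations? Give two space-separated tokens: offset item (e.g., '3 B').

After op 1 (rotate(+3)): offset=3, physical=[A,B,C,D,E,F], logical=[D,E,F,A,B,C]
After op 2 (swap(4, 5)): offset=3, physical=[A,C,B,D,E,F], logical=[D,E,F,A,C,B]
After op 3 (replace(5, 'd')): offset=3, physical=[A,C,d,D,E,F], logical=[D,E,F,A,C,d]
After op 4 (replace(1, 'l')): offset=3, physical=[A,C,d,D,l,F], logical=[D,l,F,A,C,d]
After op 5 (swap(3, 1)): offset=3, physical=[l,C,d,D,A,F], logical=[D,A,F,l,C,d]
After op 6 (rotate(+2)): offset=5, physical=[l,C,d,D,A,F], logical=[F,l,C,d,D,A]
After op 7 (swap(0, 3)): offset=5, physical=[l,C,F,D,A,d], logical=[d,l,C,F,D,A]
After op 8 (rotate(-1)): offset=4, physical=[l,C,F,D,A,d], logical=[A,d,l,C,F,D]

Answer: 4 A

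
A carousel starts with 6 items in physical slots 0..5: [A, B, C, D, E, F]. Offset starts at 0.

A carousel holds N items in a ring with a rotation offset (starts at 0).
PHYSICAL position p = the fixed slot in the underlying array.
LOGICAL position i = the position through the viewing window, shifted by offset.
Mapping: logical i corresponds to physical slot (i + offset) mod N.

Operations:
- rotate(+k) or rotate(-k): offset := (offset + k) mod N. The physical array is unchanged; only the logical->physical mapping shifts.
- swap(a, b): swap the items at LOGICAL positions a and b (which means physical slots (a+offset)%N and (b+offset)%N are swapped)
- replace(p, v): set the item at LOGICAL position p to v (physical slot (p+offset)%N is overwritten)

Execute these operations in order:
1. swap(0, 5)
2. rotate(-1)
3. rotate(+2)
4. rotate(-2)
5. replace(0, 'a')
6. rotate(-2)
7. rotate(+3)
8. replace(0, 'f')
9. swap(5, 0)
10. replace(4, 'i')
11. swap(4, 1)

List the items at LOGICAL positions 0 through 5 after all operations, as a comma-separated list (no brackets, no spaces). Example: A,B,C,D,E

After op 1 (swap(0, 5)): offset=0, physical=[F,B,C,D,E,A], logical=[F,B,C,D,E,A]
After op 2 (rotate(-1)): offset=5, physical=[F,B,C,D,E,A], logical=[A,F,B,C,D,E]
After op 3 (rotate(+2)): offset=1, physical=[F,B,C,D,E,A], logical=[B,C,D,E,A,F]
After op 4 (rotate(-2)): offset=5, physical=[F,B,C,D,E,A], logical=[A,F,B,C,D,E]
After op 5 (replace(0, 'a')): offset=5, physical=[F,B,C,D,E,a], logical=[a,F,B,C,D,E]
After op 6 (rotate(-2)): offset=3, physical=[F,B,C,D,E,a], logical=[D,E,a,F,B,C]
After op 7 (rotate(+3)): offset=0, physical=[F,B,C,D,E,a], logical=[F,B,C,D,E,a]
After op 8 (replace(0, 'f')): offset=0, physical=[f,B,C,D,E,a], logical=[f,B,C,D,E,a]
After op 9 (swap(5, 0)): offset=0, physical=[a,B,C,D,E,f], logical=[a,B,C,D,E,f]
After op 10 (replace(4, 'i')): offset=0, physical=[a,B,C,D,i,f], logical=[a,B,C,D,i,f]
After op 11 (swap(4, 1)): offset=0, physical=[a,i,C,D,B,f], logical=[a,i,C,D,B,f]

Answer: a,i,C,D,B,f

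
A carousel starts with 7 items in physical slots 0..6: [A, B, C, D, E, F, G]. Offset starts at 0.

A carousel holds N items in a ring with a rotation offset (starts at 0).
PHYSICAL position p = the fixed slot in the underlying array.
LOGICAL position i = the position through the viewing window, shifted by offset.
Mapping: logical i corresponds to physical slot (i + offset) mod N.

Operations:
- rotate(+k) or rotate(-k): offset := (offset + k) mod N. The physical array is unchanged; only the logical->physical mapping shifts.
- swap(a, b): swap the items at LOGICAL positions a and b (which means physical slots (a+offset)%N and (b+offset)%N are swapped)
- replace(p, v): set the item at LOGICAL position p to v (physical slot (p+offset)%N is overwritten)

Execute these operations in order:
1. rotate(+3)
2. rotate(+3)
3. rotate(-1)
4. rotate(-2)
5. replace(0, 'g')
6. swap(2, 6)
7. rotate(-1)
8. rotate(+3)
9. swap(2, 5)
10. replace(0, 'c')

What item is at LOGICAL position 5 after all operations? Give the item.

Answer: A

Derivation:
After op 1 (rotate(+3)): offset=3, physical=[A,B,C,D,E,F,G], logical=[D,E,F,G,A,B,C]
After op 2 (rotate(+3)): offset=6, physical=[A,B,C,D,E,F,G], logical=[G,A,B,C,D,E,F]
After op 3 (rotate(-1)): offset=5, physical=[A,B,C,D,E,F,G], logical=[F,G,A,B,C,D,E]
After op 4 (rotate(-2)): offset=3, physical=[A,B,C,D,E,F,G], logical=[D,E,F,G,A,B,C]
After op 5 (replace(0, 'g')): offset=3, physical=[A,B,C,g,E,F,G], logical=[g,E,F,G,A,B,C]
After op 6 (swap(2, 6)): offset=3, physical=[A,B,F,g,E,C,G], logical=[g,E,C,G,A,B,F]
After op 7 (rotate(-1)): offset=2, physical=[A,B,F,g,E,C,G], logical=[F,g,E,C,G,A,B]
After op 8 (rotate(+3)): offset=5, physical=[A,B,F,g,E,C,G], logical=[C,G,A,B,F,g,E]
After op 9 (swap(2, 5)): offset=5, physical=[g,B,F,A,E,C,G], logical=[C,G,g,B,F,A,E]
After op 10 (replace(0, 'c')): offset=5, physical=[g,B,F,A,E,c,G], logical=[c,G,g,B,F,A,E]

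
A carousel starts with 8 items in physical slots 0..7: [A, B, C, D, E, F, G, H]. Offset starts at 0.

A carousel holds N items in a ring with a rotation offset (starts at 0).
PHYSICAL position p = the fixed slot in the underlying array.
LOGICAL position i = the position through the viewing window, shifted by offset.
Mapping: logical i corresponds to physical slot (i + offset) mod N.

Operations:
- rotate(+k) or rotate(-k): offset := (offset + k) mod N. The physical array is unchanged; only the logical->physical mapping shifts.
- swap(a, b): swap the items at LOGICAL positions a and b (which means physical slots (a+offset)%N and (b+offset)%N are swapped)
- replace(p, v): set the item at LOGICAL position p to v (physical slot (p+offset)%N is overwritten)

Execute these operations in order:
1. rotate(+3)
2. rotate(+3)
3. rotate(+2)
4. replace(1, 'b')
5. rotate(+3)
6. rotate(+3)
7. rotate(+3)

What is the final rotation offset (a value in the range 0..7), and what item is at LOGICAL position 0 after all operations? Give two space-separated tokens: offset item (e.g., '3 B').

After op 1 (rotate(+3)): offset=3, physical=[A,B,C,D,E,F,G,H], logical=[D,E,F,G,H,A,B,C]
After op 2 (rotate(+3)): offset=6, physical=[A,B,C,D,E,F,G,H], logical=[G,H,A,B,C,D,E,F]
After op 3 (rotate(+2)): offset=0, physical=[A,B,C,D,E,F,G,H], logical=[A,B,C,D,E,F,G,H]
After op 4 (replace(1, 'b')): offset=0, physical=[A,b,C,D,E,F,G,H], logical=[A,b,C,D,E,F,G,H]
After op 5 (rotate(+3)): offset=3, physical=[A,b,C,D,E,F,G,H], logical=[D,E,F,G,H,A,b,C]
After op 6 (rotate(+3)): offset=6, physical=[A,b,C,D,E,F,G,H], logical=[G,H,A,b,C,D,E,F]
After op 7 (rotate(+3)): offset=1, physical=[A,b,C,D,E,F,G,H], logical=[b,C,D,E,F,G,H,A]

Answer: 1 b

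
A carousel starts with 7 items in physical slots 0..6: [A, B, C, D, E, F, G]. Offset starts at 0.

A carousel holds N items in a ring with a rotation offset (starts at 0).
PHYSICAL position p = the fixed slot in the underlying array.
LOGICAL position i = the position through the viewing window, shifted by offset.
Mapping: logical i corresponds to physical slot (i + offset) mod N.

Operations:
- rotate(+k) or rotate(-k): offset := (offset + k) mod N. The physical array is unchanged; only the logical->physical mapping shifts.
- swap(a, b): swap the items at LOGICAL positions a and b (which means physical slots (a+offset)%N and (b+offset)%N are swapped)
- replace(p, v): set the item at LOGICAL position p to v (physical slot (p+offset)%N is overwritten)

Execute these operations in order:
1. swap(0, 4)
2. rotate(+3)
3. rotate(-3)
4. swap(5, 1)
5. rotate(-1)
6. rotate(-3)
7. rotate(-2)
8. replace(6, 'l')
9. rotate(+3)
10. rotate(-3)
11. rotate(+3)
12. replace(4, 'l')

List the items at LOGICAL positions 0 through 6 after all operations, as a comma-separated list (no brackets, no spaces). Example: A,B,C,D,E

Answer: A,B,G,l,l,C,D

Derivation:
After op 1 (swap(0, 4)): offset=0, physical=[E,B,C,D,A,F,G], logical=[E,B,C,D,A,F,G]
After op 2 (rotate(+3)): offset=3, physical=[E,B,C,D,A,F,G], logical=[D,A,F,G,E,B,C]
After op 3 (rotate(-3)): offset=0, physical=[E,B,C,D,A,F,G], logical=[E,B,C,D,A,F,G]
After op 4 (swap(5, 1)): offset=0, physical=[E,F,C,D,A,B,G], logical=[E,F,C,D,A,B,G]
After op 5 (rotate(-1)): offset=6, physical=[E,F,C,D,A,B,G], logical=[G,E,F,C,D,A,B]
After op 6 (rotate(-3)): offset=3, physical=[E,F,C,D,A,B,G], logical=[D,A,B,G,E,F,C]
After op 7 (rotate(-2)): offset=1, physical=[E,F,C,D,A,B,G], logical=[F,C,D,A,B,G,E]
After op 8 (replace(6, 'l')): offset=1, physical=[l,F,C,D,A,B,G], logical=[F,C,D,A,B,G,l]
After op 9 (rotate(+3)): offset=4, physical=[l,F,C,D,A,B,G], logical=[A,B,G,l,F,C,D]
After op 10 (rotate(-3)): offset=1, physical=[l,F,C,D,A,B,G], logical=[F,C,D,A,B,G,l]
After op 11 (rotate(+3)): offset=4, physical=[l,F,C,D,A,B,G], logical=[A,B,G,l,F,C,D]
After op 12 (replace(4, 'l')): offset=4, physical=[l,l,C,D,A,B,G], logical=[A,B,G,l,l,C,D]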